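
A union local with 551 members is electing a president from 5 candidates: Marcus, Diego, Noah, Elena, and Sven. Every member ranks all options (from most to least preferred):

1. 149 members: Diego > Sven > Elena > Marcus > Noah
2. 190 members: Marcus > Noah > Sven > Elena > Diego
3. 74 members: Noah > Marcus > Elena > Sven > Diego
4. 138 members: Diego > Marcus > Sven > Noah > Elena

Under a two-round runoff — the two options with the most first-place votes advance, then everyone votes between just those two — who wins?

Diego

Round 1 first-place votes: Marcus 190, Diego 287, Noah 74, Elena 0, Sven 0.
Diego and Marcus advance.
Runoff: Diego is preferred to Marcus by 287 voters; Marcus by 264.
Diego wins the runoff.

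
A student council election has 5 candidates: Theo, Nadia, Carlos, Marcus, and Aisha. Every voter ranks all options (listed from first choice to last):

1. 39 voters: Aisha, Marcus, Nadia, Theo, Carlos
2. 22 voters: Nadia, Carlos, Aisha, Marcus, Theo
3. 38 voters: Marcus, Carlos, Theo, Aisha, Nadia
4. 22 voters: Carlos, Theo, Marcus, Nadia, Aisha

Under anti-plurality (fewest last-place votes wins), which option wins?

Last-place votes: Theo 22, Nadia 38, Carlos 39, Marcus 0, Aisha 22.
Marcus is ranked last by the fewest voters, so Marcus wins.

Marcus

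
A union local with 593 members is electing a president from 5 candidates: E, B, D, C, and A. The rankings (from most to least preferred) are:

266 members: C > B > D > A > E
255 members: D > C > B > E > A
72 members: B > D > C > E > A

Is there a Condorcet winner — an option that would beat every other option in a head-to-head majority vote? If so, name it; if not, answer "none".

none

Checking pairwise contests:
B beats E 593–0.
C beats B 521–72.
B beats D 338–255.
D beats C 327–266.
E beats A 327–266.
Every option loses at least one head-to-head, so there is no Condorcet winner.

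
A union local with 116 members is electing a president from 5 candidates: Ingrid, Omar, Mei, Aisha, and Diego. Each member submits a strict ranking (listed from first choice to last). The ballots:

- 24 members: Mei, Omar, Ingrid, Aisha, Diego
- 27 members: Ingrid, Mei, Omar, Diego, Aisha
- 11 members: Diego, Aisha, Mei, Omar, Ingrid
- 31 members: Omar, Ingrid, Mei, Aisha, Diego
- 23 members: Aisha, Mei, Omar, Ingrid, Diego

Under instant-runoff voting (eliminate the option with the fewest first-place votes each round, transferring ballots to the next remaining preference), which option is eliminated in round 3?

Ingrid

Round 1: Ingrid 27, Omar 31, Mei 24, Aisha 23, Diego 11. Eliminate Diego.
Round 2: Ingrid 27, Omar 31, Mei 24, Aisha 34. Eliminate Mei.
Round 3: Ingrid 27, Omar 55, Aisha 34. Eliminate Ingrid.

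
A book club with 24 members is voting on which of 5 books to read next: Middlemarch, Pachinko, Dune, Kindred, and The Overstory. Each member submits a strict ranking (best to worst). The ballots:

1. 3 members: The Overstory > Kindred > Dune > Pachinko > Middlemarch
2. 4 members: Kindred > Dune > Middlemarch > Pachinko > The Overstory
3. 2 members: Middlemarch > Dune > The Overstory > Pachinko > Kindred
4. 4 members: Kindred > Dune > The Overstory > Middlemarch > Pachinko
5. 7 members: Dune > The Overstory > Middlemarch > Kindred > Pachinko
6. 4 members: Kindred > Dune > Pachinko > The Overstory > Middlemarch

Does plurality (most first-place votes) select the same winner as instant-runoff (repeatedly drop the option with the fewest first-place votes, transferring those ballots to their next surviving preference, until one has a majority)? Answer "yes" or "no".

Plurality — first-place votes: Middlemarch 2, Pachinko 0, Dune 7, Kindred 12, The Overstory 3. Winner: Kindred.
Instant-runoff — R1 Middlemarch 2, Pachinko 0, Dune 7, Kindred 12, The Overstory 3 (Pachinko out); R2 Middlemarch 2, Dune 7, Kindred 12, The Overstory 3 (Middlemarch out); R3 Dune 9, Kindred 12, The Overstory 3 (The Overstory out); R4 Dune 9, Kindred 15 (Kindred winner). Winner: Kindred.
The two methods agree.

yes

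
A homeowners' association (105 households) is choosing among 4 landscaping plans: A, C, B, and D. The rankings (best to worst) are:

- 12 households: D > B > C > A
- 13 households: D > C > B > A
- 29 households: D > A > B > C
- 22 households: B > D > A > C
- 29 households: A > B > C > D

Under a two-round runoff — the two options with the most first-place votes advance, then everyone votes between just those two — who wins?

D

Round 1 first-place votes: A 29, C 0, B 22, D 54.
D and A advance.
Runoff: D is preferred to A by 76 voters; A by 29.
D wins the runoff.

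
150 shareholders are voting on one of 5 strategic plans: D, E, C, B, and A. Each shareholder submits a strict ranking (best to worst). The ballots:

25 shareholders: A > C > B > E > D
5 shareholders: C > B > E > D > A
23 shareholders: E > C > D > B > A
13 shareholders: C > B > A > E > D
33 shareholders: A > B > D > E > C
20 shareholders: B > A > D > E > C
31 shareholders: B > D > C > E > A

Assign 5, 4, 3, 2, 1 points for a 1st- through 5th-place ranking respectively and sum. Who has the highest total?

B

D: 25·1 + 5·2 + 23·3 + 13·1 + 33·3 + 20·3 + 31·4 = 400
E: 25·2 + 5·3 + 23·5 + 13·2 + 33·2 + 20·2 + 31·2 = 374
C: 25·4 + 5·5 + 23·4 + 13·5 + 33·1 + 20·1 + 31·3 = 428
B: 25·3 + 5·4 + 23·2 + 13·4 + 33·4 + 20·5 + 31·5 = 580
A: 25·5 + 5·1 + 23·1 + 13·3 + 33·5 + 20·4 + 31·1 = 468
B has the highest Borda score (580).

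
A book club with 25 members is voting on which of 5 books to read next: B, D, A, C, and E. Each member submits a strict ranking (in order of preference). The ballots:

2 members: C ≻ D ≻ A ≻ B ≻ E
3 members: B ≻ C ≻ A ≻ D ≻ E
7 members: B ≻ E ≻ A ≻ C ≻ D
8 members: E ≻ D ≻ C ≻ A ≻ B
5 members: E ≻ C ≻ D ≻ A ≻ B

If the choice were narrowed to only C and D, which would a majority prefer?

C

Voters preferring C to D: 17; preferring D to C: 8.
C wins the head-to-head.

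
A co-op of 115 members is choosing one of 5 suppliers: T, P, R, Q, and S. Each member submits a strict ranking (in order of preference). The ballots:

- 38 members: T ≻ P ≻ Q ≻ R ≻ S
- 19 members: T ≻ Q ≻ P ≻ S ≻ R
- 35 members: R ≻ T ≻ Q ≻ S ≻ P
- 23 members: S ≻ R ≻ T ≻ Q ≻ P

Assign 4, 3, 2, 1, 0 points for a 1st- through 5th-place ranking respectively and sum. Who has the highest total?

T: 38·4 + 19·4 + 35·3 + 23·2 = 379
P: 38·3 + 19·2 + 35·0 + 23·0 = 152
R: 38·1 + 19·0 + 35·4 + 23·3 = 247
Q: 38·2 + 19·3 + 35·2 + 23·1 = 226
S: 38·0 + 19·1 + 35·1 + 23·4 = 146
T has the highest Borda score (379).

T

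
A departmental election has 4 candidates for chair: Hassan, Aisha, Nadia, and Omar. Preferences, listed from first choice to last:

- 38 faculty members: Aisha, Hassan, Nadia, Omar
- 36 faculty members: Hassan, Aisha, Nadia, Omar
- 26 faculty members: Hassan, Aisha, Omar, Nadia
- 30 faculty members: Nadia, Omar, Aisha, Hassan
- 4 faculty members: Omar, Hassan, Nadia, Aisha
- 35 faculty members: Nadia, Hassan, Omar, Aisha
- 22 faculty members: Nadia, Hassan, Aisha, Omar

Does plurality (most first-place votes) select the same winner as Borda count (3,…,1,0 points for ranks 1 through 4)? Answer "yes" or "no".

Plurality — first-place votes: Hassan 62, Aisha 38, Nadia 87, Omar 4. Winner: Nadia.
Borda — scores: Hassan 384, Aisha 290, Nadia 339, Omar 133. Winner: Hassan.
The two methods disagree.

no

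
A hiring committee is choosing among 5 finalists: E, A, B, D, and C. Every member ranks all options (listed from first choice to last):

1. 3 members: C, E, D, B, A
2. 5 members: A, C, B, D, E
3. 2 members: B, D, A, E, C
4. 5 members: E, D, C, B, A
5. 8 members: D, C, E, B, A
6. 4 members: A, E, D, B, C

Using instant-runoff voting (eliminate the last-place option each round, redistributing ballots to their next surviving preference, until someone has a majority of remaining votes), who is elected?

Round 1: E 5, A 9, B 2, D 8, C 3. Eliminate B.
Round 2: E 5, A 9, D 10, C 3. Eliminate C.
Round 3: E 8, A 9, D 10. Eliminate E.
Round 4: A 9, D 18. D has a majority.

D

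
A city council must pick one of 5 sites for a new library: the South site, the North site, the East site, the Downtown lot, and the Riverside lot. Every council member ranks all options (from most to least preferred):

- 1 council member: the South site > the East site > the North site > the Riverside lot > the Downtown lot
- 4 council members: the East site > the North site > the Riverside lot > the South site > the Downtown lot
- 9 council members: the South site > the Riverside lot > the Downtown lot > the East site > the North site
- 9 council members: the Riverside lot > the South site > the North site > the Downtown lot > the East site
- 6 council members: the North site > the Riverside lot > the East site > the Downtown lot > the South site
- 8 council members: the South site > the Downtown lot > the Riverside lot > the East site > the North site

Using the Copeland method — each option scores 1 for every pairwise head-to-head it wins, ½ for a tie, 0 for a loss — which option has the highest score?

the Riverside lot

the South site: beats the North site, the East site, and the Downtown lot; loses to the Riverside lot → score 3.
the North site: beats the Downtown lot; loses to the South site, the East site, and the Riverside lot → score 1.
the East site: beats the North site; loses to the South site, the Downtown lot, and the Riverside lot → score 1.
the Downtown lot: beats the East site; loses to the South site, the North site, and the Riverside lot → score 1.
the Riverside lot: beats the South site, the North site, the East site, and the Downtown lot → score 4.
the Riverside lot has the best pairwise record.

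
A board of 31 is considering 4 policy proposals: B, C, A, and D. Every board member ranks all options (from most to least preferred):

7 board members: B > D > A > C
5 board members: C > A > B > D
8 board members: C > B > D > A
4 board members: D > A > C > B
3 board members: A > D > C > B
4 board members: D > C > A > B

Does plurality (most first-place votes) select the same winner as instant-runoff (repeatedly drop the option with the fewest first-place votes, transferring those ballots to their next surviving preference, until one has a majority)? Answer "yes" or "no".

no

Plurality — first-place votes: B 7, C 13, A 3, D 8. Winner: C.
Instant-runoff — R1 B 7, C 13, A 3, D 8 (A out); R2 B 7, C 13, D 11 (B out); R3 C 13, D 18 (D winner). Winner: D.
The two methods disagree.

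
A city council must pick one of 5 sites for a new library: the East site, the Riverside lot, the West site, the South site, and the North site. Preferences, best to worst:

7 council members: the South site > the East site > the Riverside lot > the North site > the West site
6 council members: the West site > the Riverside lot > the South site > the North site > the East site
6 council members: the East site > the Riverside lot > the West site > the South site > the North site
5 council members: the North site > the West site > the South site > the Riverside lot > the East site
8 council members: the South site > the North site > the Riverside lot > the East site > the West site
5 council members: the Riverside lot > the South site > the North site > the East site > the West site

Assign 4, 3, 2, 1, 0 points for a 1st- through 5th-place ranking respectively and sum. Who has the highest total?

the South site

the East site: 7·3 + 6·0 + 6·4 + 5·0 + 8·1 + 5·1 = 58
the Riverside lot: 7·2 + 6·3 + 6·3 + 5·1 + 8·2 + 5·4 = 91
the West site: 7·0 + 6·4 + 6·2 + 5·3 + 8·0 + 5·0 = 51
the South site: 7·4 + 6·2 + 6·1 + 5·2 + 8·4 + 5·3 = 103
the North site: 7·1 + 6·1 + 6·0 + 5·4 + 8·3 + 5·2 = 67
the South site has the highest Borda score (103).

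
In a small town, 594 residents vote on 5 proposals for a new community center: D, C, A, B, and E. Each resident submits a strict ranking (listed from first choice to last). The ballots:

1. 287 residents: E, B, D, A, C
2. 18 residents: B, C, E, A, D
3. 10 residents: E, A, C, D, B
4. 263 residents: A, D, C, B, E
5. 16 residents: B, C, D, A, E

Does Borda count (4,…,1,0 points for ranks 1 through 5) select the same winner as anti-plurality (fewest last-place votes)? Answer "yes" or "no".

Borda — scores: D 1405, C 648, A 1403, B 1260, E 1224. Winner: D.
Anti-plurality — last-place votes: D 18, C 287, A 0, B 10, E 279. Winner: A.
The two methods disagree.

no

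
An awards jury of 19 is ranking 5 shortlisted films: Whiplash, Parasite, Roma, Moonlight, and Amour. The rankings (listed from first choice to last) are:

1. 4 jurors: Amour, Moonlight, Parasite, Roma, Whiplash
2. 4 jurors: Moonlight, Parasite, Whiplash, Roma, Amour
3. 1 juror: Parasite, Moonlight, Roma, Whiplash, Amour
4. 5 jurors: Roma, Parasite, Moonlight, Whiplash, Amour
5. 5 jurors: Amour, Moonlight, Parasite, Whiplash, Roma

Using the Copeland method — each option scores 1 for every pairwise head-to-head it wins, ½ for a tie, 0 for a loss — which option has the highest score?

Whiplash: beats Amour; loses to Parasite, Roma, and Moonlight → score 1.
Parasite: beats Whiplash, Roma, and Amour; loses to Moonlight → score 3.
Roma: beats Whiplash and Amour; loses to Parasite and Moonlight → score 2.
Moonlight: beats Whiplash, Parasite, Roma, and Amour → score 4.
Amour: loses to Whiplash, Parasite, Roma, and Moonlight → score 0.
Moonlight has the best pairwise record.

Moonlight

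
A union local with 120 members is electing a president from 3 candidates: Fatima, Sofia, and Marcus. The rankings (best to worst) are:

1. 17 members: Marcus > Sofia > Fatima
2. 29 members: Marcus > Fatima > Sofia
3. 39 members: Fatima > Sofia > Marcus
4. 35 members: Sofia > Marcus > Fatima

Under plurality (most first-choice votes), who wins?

First-place votes: Fatima 39, Sofia 35, Marcus 46.
Marcus has the most first-place votes.

Marcus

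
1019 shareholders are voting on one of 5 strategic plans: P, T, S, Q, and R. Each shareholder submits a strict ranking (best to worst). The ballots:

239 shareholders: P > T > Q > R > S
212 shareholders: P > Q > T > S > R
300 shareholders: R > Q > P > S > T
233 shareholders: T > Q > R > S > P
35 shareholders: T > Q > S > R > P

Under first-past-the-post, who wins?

First-place votes: P 451, T 268, S 0, Q 0, R 300.
P has the most first-place votes.

P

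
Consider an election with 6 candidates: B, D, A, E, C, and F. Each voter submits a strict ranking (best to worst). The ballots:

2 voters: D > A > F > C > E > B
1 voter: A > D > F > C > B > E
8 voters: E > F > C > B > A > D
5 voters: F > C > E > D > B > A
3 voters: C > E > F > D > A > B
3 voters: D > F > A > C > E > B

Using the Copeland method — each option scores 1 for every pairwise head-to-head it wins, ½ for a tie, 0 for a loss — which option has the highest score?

B: beats A; loses to D, E, C, and F → score 1.
D: beats B and A; loses to E, C, and F → score 2.
A: loses to B, D, E, C, and F → score 0.
E: beats B, D, and A; ties F; loses to C → score 3.5.
C: beats B, D, A, and E; loses to F → score 4.
F: beats B, D, A, and C; ties E → score 4.5.
F has the best pairwise record.

F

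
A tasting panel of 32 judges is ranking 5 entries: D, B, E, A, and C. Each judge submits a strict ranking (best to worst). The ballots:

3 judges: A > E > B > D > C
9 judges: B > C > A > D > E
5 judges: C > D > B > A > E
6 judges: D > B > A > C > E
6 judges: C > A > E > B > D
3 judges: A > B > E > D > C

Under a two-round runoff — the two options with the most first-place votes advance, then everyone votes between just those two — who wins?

B

Round 1 first-place votes: D 6, B 9, E 0, A 6, C 11.
C and B advance.
Runoff: C is preferred to B by 11 voters; B by 21.
B wins the runoff.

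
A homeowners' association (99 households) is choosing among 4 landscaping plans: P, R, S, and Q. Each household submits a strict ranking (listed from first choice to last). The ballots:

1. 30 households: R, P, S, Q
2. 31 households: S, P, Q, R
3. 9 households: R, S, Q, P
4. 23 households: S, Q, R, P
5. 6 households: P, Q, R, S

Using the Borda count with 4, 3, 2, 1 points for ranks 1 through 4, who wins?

P: 30·3 + 31·3 + 9·1 + 23·1 + 6·4 = 239
R: 30·4 + 31·1 + 9·4 + 23·2 + 6·2 = 245
S: 30·2 + 31·4 + 9·3 + 23·4 + 6·1 = 309
Q: 30·1 + 31·2 + 9·2 + 23·3 + 6·3 = 197
S has the highest Borda score (309).

S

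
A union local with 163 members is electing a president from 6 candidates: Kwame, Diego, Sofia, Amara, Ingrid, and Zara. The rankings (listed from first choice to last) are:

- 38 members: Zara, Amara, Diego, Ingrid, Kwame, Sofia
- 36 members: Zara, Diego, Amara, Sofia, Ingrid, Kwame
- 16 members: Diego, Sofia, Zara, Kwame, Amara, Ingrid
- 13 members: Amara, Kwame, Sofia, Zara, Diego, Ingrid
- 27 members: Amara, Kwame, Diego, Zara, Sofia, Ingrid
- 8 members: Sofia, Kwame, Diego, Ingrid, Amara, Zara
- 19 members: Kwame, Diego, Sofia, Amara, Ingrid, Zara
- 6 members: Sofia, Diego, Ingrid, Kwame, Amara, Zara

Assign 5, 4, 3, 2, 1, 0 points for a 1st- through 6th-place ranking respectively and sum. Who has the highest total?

Diego

Kwame: 38·1 + 36·0 + 16·2 + 13·4 + 27·4 + 8·4 + 19·5 + 6·2 = 369
Diego: 38·3 + 36·4 + 16·5 + 13·1 + 27·3 + 8·3 + 19·4 + 6·4 = 556
Sofia: 38·0 + 36·2 + 16·4 + 13·3 + 27·1 + 8·5 + 19·3 + 6·5 = 329
Amara: 38·4 + 36·3 + 16·1 + 13·5 + 27·5 + 8·1 + 19·2 + 6·1 = 528
Ingrid: 38·2 + 36·1 + 16·0 + 13·0 + 27·0 + 8·2 + 19·1 + 6·3 = 165
Zara: 38·5 + 36·5 + 16·3 + 13·2 + 27·2 + 8·0 + 19·0 + 6·0 = 498
Diego has the highest Borda score (556).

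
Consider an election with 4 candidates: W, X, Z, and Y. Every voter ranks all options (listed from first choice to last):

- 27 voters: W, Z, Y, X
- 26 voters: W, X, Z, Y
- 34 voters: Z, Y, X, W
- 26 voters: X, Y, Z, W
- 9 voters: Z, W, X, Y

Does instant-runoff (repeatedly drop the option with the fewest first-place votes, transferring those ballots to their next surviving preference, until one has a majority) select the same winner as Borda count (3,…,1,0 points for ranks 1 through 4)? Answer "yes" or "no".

yes

Instant-runoff — R1 W 53, X 26, Z 43, Y 0 (Y out); R2 W 53, X 26, Z 43 (X out); R3 W 53, Z 69 (Z winner). Winner: Z.
Borda — scores: W 177, X 173, Z 235, Y 147. Winner: Z.
The two methods agree.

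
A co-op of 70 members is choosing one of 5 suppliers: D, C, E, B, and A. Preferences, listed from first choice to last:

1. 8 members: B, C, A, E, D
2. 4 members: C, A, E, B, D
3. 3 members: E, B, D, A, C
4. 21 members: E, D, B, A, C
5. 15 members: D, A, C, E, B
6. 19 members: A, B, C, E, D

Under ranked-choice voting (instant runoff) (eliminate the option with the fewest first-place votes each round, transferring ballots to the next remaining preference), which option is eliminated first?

Round 1: D 15, C 4, E 24, B 8, A 19. Eliminate C.

C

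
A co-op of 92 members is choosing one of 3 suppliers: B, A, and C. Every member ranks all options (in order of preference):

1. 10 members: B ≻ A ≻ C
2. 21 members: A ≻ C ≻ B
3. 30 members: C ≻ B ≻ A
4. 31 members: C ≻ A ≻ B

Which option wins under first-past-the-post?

First-place votes: B 10, A 21, C 61.
C has the most first-place votes.

C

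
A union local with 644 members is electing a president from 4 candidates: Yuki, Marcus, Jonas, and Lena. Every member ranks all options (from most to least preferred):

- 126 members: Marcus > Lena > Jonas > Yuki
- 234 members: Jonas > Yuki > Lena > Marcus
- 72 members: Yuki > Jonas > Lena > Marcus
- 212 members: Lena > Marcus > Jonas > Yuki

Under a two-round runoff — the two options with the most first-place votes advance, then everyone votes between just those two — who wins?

Round 1 first-place votes: Yuki 72, Marcus 126, Jonas 234, Lena 212.
Jonas and Lena advance.
Runoff: Jonas is preferred to Lena by 306 voters; Lena by 338.
Lena wins the runoff.

Lena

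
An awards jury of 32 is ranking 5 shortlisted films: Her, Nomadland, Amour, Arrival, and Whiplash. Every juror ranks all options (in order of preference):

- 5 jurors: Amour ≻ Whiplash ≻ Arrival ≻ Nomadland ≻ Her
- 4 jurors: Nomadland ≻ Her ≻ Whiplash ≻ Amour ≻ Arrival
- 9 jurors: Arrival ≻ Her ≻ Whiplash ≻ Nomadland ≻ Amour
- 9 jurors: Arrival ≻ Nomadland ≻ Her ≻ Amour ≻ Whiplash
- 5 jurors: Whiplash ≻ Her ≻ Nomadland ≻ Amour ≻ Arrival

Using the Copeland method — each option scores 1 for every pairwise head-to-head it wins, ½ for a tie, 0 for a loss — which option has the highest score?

Arrival

Her: beats Amour and Whiplash; loses to Nomadland and Arrival → score 2.
Nomadland: beats Her and Amour; loses to Arrival and Whiplash → score 2.
Amour: loses to Her, Nomadland, Arrival, and Whiplash → score 0.
Arrival: beats Her, Nomadland, Amour, and Whiplash → score 4.
Whiplash: beats Nomadland and Amour; loses to Her and Arrival → score 2.
Arrival has the best pairwise record.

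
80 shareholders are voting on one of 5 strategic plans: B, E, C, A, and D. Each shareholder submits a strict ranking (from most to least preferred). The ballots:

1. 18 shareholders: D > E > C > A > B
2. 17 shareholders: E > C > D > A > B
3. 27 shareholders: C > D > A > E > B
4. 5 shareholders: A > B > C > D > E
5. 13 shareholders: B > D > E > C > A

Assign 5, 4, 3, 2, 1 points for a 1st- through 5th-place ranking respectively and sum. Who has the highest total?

D

B: 18·1 + 17·1 + 27·1 + 5·4 + 13·5 = 147
E: 18·4 + 17·5 + 27·2 + 5·1 + 13·3 = 255
C: 18·3 + 17·4 + 27·5 + 5·3 + 13·2 = 298
A: 18·2 + 17·2 + 27·3 + 5·5 + 13·1 = 189
D: 18·5 + 17·3 + 27·4 + 5·2 + 13·4 = 311
D has the highest Borda score (311).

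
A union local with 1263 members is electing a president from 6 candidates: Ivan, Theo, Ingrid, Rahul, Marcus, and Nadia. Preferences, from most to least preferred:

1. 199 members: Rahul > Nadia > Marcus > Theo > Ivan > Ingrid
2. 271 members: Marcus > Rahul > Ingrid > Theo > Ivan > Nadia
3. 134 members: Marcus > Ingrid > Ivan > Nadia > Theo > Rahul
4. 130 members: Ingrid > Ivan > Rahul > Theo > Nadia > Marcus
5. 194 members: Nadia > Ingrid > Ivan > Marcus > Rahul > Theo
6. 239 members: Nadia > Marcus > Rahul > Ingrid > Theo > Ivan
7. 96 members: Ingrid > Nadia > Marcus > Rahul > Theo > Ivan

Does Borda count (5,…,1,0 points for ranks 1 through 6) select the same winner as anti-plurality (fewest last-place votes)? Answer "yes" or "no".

Borda — scores: Ivan 1974, Theo 1669, Ingrid 3733, Rahul 3572, Marcus 4254, Nadia 3743. Winner: Marcus.
Anti-plurality — last-place votes: Ivan 335, Theo 194, Ingrid 199, Rahul 134, Marcus 130, Nadia 271. Winner: Marcus.
The two methods agree.

yes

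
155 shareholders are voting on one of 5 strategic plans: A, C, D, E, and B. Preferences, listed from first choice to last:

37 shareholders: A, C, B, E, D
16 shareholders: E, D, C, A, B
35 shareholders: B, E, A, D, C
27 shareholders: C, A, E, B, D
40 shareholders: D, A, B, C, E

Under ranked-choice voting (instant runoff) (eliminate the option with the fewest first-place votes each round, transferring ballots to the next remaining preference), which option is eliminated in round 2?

Round 1: A 37, C 27, D 40, E 16, B 35. Eliminate E.
Round 2: A 37, C 27, D 56, B 35. Eliminate C.

C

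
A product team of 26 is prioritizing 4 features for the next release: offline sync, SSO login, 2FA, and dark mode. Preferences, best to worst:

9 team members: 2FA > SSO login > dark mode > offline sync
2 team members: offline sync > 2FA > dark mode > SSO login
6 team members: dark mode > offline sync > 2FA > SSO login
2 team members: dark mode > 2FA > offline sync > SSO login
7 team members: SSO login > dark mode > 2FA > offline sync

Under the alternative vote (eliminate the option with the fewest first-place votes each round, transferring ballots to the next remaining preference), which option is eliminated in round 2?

Round 1: offline sync 2, SSO login 7, 2FA 9, dark mode 8. Eliminate offline sync.
Round 2: SSO login 7, 2FA 11, dark mode 8. Eliminate SSO login.

SSO login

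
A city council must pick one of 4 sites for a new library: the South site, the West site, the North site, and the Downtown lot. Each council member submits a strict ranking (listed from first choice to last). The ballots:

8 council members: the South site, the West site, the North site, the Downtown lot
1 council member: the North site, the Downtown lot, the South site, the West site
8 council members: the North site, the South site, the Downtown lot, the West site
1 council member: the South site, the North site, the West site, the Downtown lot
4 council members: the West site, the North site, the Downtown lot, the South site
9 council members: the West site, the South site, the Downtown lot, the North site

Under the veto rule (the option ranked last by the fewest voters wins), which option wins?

Last-place votes: the South site 4, the West site 9, the North site 9, the Downtown lot 9.
the South site is ranked last by the fewest voters, so the South site wins.

the South site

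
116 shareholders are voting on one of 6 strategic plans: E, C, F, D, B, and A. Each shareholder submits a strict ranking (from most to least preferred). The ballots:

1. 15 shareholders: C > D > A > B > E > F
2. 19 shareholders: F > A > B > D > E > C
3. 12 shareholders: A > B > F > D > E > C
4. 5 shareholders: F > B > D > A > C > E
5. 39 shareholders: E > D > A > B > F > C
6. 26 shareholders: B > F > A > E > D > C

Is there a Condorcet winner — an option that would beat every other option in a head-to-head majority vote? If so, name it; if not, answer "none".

Checking pairwise contests:
F beats E 62–54.
E beats C 96–20.
B beats F 92–24.
E beats D 65–51.
A beats B 85–31.
D beats A 59–57.
Every option loses at least one head-to-head, so there is no Condorcet winner.

none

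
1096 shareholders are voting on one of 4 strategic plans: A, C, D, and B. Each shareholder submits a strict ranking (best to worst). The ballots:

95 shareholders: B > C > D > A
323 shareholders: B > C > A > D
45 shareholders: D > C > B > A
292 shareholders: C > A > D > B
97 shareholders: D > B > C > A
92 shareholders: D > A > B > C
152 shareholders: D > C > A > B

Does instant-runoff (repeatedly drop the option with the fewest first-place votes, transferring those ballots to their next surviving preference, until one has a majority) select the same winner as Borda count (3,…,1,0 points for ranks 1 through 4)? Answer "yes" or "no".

Instant-runoff — R1 A 0, C 292, D 386, B 418 (A out); R2 C 292, D 386, B 418 (C out); R3 D 678, B 418 (D winner). Winner: D.
Borda — scores: A 1243, C 2203, D 1545, B 1585. Winner: C.
The two methods disagree.

no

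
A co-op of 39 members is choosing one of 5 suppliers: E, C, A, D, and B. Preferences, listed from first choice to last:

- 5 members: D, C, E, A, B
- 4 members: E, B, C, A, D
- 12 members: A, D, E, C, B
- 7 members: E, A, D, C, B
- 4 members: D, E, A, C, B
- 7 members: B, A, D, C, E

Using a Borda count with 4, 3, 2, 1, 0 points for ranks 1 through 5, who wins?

E: 5·2 + 4·4 + 12·2 + 7·4 + 4·3 + 7·0 = 90
C: 5·3 + 4·2 + 12·1 + 7·1 + 4·1 + 7·1 = 53
A: 5·1 + 4·1 + 12·4 + 7·3 + 4·2 + 7·3 = 107
D: 5·4 + 4·0 + 12·3 + 7·2 + 4·4 + 7·2 = 100
B: 5·0 + 4·3 + 12·0 + 7·0 + 4·0 + 7·4 = 40
A has the highest Borda score (107).

A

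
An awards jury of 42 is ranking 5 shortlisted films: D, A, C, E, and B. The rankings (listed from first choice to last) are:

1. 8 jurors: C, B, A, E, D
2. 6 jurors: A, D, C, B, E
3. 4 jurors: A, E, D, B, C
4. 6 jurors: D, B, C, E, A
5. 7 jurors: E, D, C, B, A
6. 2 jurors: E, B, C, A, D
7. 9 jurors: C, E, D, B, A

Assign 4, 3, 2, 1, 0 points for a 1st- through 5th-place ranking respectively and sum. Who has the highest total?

D: 8·0 + 6·3 + 4·2 + 6·4 + 7·3 + 2·0 + 9·2 = 89
A: 8·2 + 6·4 + 4·4 + 6·0 + 7·0 + 2·1 + 9·0 = 58
C: 8·4 + 6·2 + 4·0 + 6·2 + 7·2 + 2·2 + 9·4 = 110
E: 8·1 + 6·0 + 4·3 + 6·1 + 7·4 + 2·4 + 9·3 = 89
B: 8·3 + 6·1 + 4·1 + 6·3 + 7·1 + 2·3 + 9·1 = 74
C has the highest Borda score (110).

C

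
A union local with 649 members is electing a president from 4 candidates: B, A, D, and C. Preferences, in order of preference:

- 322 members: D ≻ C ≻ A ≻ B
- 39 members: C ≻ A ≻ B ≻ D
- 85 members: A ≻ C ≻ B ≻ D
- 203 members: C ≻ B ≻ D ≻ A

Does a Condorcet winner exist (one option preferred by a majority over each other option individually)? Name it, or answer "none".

C

C vs B: 649–0 for C.
C vs A: 564–85 for C.
C vs D: 327–322 for C.
C beats every other option head-to-head.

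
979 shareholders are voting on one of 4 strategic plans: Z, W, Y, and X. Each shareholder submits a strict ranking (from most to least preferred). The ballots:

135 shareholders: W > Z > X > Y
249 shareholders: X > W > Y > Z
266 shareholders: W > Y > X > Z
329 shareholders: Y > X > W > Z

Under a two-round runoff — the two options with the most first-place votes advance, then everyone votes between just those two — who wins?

W

Round 1 first-place votes: Z 0, W 401, Y 329, X 249.
W and Y advance.
Runoff: W is preferred to Y by 650 voters; Y by 329.
W wins the runoff.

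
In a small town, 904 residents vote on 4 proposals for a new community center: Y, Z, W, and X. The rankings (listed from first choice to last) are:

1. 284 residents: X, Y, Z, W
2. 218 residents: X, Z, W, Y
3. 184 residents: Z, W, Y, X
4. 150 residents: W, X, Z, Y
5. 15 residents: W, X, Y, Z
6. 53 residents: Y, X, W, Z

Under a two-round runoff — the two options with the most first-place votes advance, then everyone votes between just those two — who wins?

X

Round 1 first-place votes: Y 53, Z 184, W 165, X 502.
X and Z advance.
Runoff: X is preferred to Z by 720 voters; Z by 184.
X wins the runoff.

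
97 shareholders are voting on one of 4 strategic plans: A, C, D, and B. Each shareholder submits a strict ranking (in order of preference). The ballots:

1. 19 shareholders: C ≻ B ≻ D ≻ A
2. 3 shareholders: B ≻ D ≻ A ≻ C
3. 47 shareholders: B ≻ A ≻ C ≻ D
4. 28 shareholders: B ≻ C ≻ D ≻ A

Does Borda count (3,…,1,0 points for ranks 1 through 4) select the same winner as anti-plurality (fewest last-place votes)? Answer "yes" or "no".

Borda — scores: A 97, C 160, D 53, B 272. Winner: B.
Anti-plurality — last-place votes: A 47, C 3, D 47, B 0. Winner: B.
The two methods agree.

yes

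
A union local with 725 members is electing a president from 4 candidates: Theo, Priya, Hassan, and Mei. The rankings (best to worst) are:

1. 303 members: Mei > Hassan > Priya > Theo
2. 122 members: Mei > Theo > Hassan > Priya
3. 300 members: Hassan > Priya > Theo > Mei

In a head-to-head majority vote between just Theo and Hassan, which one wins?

Hassan

Voters preferring Theo to Hassan: 122; preferring Hassan to Theo: 603.
Hassan wins the head-to-head.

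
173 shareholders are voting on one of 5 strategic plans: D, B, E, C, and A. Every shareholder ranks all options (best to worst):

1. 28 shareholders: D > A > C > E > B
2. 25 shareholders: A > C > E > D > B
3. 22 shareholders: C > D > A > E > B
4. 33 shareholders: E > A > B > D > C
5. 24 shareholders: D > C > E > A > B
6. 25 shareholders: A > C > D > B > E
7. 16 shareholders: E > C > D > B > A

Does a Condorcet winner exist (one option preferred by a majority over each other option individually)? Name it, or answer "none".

Checking pairwise contests:
C beats D 88–85.
D beats B 140–33.
D beats E 99–74.
A beats C 111–62.
D beats A 90–83.
Every option loses at least one head-to-head, so there is no Condorcet winner.

none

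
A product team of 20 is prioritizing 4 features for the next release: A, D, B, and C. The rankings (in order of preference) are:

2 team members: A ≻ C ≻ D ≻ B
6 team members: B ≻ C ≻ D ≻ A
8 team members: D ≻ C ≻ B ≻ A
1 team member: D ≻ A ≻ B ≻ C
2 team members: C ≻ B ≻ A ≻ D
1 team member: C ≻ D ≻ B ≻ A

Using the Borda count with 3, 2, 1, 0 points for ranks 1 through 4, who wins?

C

A: 2·3 + 6·0 + 8·0 + 1·2 + 2·1 + 1·0 = 10
D: 2·1 + 6·1 + 8·3 + 1·3 + 2·0 + 1·2 = 37
B: 2·0 + 6·3 + 8·1 + 1·1 + 2·2 + 1·1 = 32
C: 2·2 + 6·2 + 8·2 + 1·0 + 2·3 + 1·3 = 41
C has the highest Borda score (41).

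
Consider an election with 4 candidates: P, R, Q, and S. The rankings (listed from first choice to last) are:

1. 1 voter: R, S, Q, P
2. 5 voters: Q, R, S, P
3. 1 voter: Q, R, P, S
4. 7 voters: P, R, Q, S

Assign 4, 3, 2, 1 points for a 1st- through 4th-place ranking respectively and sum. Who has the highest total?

P: 1·1 + 5·1 + 1·2 + 7·4 = 36
R: 1·4 + 5·3 + 1·3 + 7·3 = 43
Q: 1·2 + 5·4 + 1·4 + 7·2 = 40
S: 1·3 + 5·2 + 1·1 + 7·1 = 21
R has the highest Borda score (43).

R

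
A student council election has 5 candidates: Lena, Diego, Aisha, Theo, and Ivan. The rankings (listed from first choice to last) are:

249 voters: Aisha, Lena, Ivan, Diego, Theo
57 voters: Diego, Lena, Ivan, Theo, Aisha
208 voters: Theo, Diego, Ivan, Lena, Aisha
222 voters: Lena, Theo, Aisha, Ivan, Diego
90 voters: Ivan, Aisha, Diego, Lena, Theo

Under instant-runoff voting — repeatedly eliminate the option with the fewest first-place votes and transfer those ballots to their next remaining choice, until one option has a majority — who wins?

Round 1: Lena 222, Diego 57, Aisha 249, Theo 208, Ivan 90. Eliminate Diego.
Round 2: Lena 279, Aisha 249, Theo 208, Ivan 90. Eliminate Ivan.
Round 3: Lena 279, Aisha 339, Theo 208. Eliminate Theo.
Round 4: Lena 487, Aisha 339. Lena has a majority.

Lena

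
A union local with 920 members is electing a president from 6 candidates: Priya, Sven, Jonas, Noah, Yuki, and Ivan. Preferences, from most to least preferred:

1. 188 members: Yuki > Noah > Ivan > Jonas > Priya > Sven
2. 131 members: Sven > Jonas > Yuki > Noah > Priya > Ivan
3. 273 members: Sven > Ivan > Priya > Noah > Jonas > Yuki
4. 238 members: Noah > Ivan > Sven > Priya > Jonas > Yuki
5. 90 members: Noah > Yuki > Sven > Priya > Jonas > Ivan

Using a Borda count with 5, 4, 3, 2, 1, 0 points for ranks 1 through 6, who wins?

Priya: 188·1 + 131·1 + 273·3 + 238·2 + 90·2 = 1794
Sven: 188·0 + 131·5 + 273·5 + 238·3 + 90·3 = 3004
Jonas: 188·2 + 131·4 + 273·1 + 238·1 + 90·1 = 1501
Noah: 188·4 + 131·2 + 273·2 + 238·5 + 90·5 = 3200
Yuki: 188·5 + 131·3 + 273·0 + 238·0 + 90·4 = 1693
Ivan: 188·3 + 131·0 + 273·4 + 238·4 + 90·0 = 2608
Noah has the highest Borda score (3200).

Noah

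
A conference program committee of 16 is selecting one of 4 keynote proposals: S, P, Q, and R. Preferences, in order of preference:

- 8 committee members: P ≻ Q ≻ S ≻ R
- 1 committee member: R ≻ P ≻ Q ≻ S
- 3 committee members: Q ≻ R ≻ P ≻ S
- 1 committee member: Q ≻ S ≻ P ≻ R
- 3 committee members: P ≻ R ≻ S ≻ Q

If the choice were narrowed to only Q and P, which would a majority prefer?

Voters preferring Q to P: 4; preferring P to Q: 12.
P wins the head-to-head.

P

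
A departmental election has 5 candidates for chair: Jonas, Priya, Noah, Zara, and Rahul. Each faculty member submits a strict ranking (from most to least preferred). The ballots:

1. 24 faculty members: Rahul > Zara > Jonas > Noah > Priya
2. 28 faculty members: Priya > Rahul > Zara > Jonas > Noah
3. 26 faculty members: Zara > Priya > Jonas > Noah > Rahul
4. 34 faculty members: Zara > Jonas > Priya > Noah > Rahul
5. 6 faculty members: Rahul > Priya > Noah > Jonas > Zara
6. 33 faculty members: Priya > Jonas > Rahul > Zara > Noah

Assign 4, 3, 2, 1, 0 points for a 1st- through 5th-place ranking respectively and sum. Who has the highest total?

Priya

Jonas: 24·2 + 28·1 + 26·2 + 34·3 + 6·1 + 33·3 = 335
Priya: 24·0 + 28·4 + 26·3 + 34·2 + 6·3 + 33·4 = 408
Noah: 24·1 + 28·0 + 26·1 + 34·1 + 6·2 + 33·0 = 96
Zara: 24·3 + 28·2 + 26·4 + 34·4 + 6·0 + 33·1 = 401
Rahul: 24·4 + 28·3 + 26·0 + 34·0 + 6·4 + 33·2 = 270
Priya has the highest Borda score (408).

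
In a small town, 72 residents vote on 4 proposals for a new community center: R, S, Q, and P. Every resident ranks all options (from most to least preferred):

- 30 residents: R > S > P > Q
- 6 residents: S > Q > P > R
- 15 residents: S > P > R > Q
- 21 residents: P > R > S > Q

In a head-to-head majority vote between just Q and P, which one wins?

P

Voters preferring Q to P: 6; preferring P to Q: 66.
P wins the head-to-head.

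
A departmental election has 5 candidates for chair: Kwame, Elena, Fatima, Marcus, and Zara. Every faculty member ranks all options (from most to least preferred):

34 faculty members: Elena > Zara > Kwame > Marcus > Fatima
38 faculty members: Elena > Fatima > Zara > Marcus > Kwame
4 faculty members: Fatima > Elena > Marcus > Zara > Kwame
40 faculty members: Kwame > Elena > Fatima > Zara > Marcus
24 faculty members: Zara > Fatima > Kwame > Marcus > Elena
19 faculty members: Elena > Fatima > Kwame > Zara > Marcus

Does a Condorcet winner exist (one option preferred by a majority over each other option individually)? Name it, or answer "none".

Elena

Elena vs Kwame: 95–64 for Elena.
Elena vs Fatima: 131–28 for Elena.
Elena vs Marcus: 135–24 for Elena.
Elena vs Zara: 135–24 for Elena.
Elena beats every other option head-to-head.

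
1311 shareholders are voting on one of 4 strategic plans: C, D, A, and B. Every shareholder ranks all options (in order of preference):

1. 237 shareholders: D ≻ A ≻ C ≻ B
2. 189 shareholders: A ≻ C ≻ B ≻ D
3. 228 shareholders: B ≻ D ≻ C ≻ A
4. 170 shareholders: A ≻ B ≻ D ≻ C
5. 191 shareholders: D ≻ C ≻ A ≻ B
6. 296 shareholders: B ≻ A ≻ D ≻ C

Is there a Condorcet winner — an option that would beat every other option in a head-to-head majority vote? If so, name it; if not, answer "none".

none

Checking pairwise contests:
D beats C 1122–189.
B beats D 883–428.
D beats A 656–655.
A beats B 787–524.
Every option loses at least one head-to-head, so there is no Condorcet winner.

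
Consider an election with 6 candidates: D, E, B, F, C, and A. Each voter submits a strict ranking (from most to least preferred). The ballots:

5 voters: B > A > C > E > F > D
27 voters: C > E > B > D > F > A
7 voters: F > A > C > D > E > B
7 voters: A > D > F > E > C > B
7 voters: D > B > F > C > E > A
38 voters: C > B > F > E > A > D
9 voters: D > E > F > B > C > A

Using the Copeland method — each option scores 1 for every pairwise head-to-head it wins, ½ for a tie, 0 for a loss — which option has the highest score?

C

D: ties F; loses to E, B, C, and A → score 0.5.
E: beats D and A; ties B; loses to F and C → score 2.5.
B: beats D, F, and A; ties E; loses to C → score 3.5.
F: beats E and A; ties D; loses to B and C → score 2.5.
C: beats D, E, B, F, and A → score 5.
A: beats D; loses to E, B, F, and C → score 1.
C has the best pairwise record.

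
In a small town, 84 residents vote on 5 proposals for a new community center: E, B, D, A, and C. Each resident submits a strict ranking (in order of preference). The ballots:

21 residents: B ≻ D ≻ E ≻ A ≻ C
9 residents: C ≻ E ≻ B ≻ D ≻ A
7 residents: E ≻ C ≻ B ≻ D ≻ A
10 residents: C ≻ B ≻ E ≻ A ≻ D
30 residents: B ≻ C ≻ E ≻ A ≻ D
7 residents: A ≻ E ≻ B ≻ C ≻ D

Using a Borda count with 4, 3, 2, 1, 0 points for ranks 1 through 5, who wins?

E: 21·2 + 9·3 + 7·4 + 10·2 + 30·2 + 7·3 = 198
B: 21·4 + 9·2 + 7·2 + 10·3 + 30·4 + 7·2 = 280
D: 21·3 + 9·1 + 7·1 + 10·0 + 30·0 + 7·0 = 79
A: 21·1 + 9·0 + 7·0 + 10·1 + 30·1 + 7·4 = 89
C: 21·0 + 9·4 + 7·3 + 10·4 + 30·3 + 7·1 = 194
B has the highest Borda score (280).

B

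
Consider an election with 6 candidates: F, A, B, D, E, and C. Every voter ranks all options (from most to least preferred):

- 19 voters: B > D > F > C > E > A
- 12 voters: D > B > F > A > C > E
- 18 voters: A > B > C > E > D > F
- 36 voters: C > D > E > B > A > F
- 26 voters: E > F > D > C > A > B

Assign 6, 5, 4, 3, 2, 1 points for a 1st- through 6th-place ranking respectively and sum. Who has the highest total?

D

F: 19·4 + 12·4 + 18·1 + 36·1 + 26·5 = 308
A: 19·1 + 12·3 + 18·6 + 36·2 + 26·2 = 287
B: 19·6 + 12·5 + 18·5 + 36·3 + 26·1 = 398
D: 19·5 + 12·6 + 18·2 + 36·5 + 26·4 = 487
E: 19·2 + 12·1 + 18·3 + 36·4 + 26·6 = 404
C: 19·3 + 12·2 + 18·4 + 36·6 + 26·3 = 447
D has the highest Borda score (487).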